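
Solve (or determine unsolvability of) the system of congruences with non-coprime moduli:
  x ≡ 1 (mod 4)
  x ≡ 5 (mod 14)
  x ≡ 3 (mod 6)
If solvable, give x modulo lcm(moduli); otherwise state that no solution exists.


Moduli 4, 14, 6 are not pairwise coprime, so CRT works modulo lcm(m_i) when all pairwise compatibility conditions hold.
Pairwise compatibility: gcd(m_i, m_j) must divide a_i - a_j for every pair.
Merge one congruence at a time:
  Start: x ≡ 1 (mod 4).
  Combine with x ≡ 5 (mod 14): gcd(4, 14) = 2; 5 - 1 = 4, which IS divisible by 2, so compatible.
    Write x = 1 + 4·t and substitute into x ≡ 5 (mod 14): 4·t ≡ 5 − 1 = 4 (mod 14).
    Divide the congruence (and modulus) by g = 2: 2·t ≡ 2 (mod 7).
    The inverse of 2 mod 7 is 4 (since 2·4 = 8 = 1·7 + 1), so t ≡ 4·2 = 8 ≡ 1 (mod 7).
    Then x = 1 + 4·1 = 5, valid modulo lcm(4, 14) = 28: x ≡ 5 (mod 28).
  Combine with x ≡ 3 (mod 6): gcd(28, 6) = 2; 3 - 5 = -2, which IS divisible by 2, so compatible.
    Write x = 5 + 28·t and substitute into x ≡ 3 (mod 6): 28·t ≡ 3 − 5 = -2 (mod 6).
    Divide the congruence (and modulus) by g = 2: 14·t ≡ -1 (mod 3).
    Reduce coefficients mod 3: 2·t ≡ 2 (mod 3).
    The inverse of 2 mod 3 is 2 (since 2·2 = 4 = 1·3 + 1), so t ≡ 2·2 = 4 ≡ 1 (mod 3).
    Then x = 5 + 28·1 = 33, valid modulo lcm(28, 6) = 84: x ≡ 33 (mod 84).
Verify: 33 mod 4 = 1, 33 mod 14 = 5, 33 mod 6 = 3.

x ≡ 33 (mod 84).


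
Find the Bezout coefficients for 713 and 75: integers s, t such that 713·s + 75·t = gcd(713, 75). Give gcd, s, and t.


Euclidean algorithm on (713, 75) — divide until remainder is 0:
  713 = 9 · 75 + 38
  75 = 1 · 38 + 37
  38 = 1 · 37 + 1
  37 = 37 · 1 + 0
gcd(713, 75) = 1.
Track Bezout coefficients alongside the remainders: start with r₀ = 713 = a·1 + b·0 (s = 1, t = 0) and r₁ = 75 = a·0 + b·1 (s = 0, t = 1); each new remainder r_{k+1} = r_{k-1} − q_k·r_k inherits s_{k+1} = s_{k-1} − q_k·s_k, t_{k+1} = t_{k-1} − q_k·t_k, so r_k = a·s_k + b·t_k at every step:
  q = 9: r = 38, s = 1 − 9·0 = 1, t = 0 − 9·1 = -9  (check: 713·1 + 75·(-9) = 38)
  q = 1: r = 37, s = 0 − 1·1 = -1, t = 1 − 1·(-9) = 10  (check: 713·(-1) + 75·10 = 37)
  q = 1: r = 1, s = 1 − 1·(-1) = 2, t = -9 − 1·10 = -19  (check: 713·2 + 75·(-19) = 1)
The row with r = 1 (the gcd) gives the Bezout coefficients s = 2, t = -19.
Result: 713 · (2) + 75 · (-19) = 1.

gcd(713, 75) = 1; s = 2, t = -19 (check: 713·2 + 75·(-19) = 1).


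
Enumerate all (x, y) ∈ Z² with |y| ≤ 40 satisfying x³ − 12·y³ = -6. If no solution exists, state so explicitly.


The equation is x³ - 12y³ = -6. For fixed y, x³ = 12·y³ − 6, so a solution requires the RHS to be a perfect cube.
Strategy: iterate y from -40 to 40, compute RHS = 12·y³ − 6, and check whether it is a (positive or negative) perfect cube.
Check small values of y:
  y = 0: RHS = -6 is not a perfect cube.
  y = 1: RHS = 6 is not a perfect cube.
  y = -1: RHS = -18 is not a perfect cube.
  y = 2: RHS = 90 is not a perfect cube.
  y = -2: RHS = -102 is not a perfect cube.
  y = 3: RHS = 318 is not a perfect cube.
  y = -3: RHS = -330 is not a perfect cube.
Continuing the search up to |y| = 40 finds no solutions either.
No (x, y) in the scanned range satisfies the equation.

No integer solutions with |y| ≤ 40.


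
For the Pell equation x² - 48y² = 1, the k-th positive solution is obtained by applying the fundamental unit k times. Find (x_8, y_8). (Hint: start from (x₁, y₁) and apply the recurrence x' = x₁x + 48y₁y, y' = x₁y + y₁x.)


Step 1: Find the fundamental solution (x₁, y₁) of x² - 48y² = 1.
  Expand √48 as a continued fraction. a₀ = ⌊√48⌋ = 6; iterate m_{k+1} = d_k·a_k − m_k, d_{k+1} = (48 − m_{k+1}²)/d_k, a_{k+1} = ⌊(a₀ + m_{k+1})/d_{k+1}⌋ (starting m₀ = 0, d₀ = 1), with convergents p_k = a_k·p_{k-1} + p_{k-2}, q_k = a_k·q_{k-1} + q_{k-2} (p₋₁ = 1, q₋₁ = 0):
  k = 0: a₀ = 6; p₀/q₀ = 6/1; p₀² − 48·q₀² = 36 − 48 = -12.
  k = 1: m = 6, d = 12, a = ⌊(6 + 6)/12⌋ = 1; p/q = (1·6 + 1)/(1·1 + 0) = 7/1; p² − 48·q² = 49 − 48 = 1.
  The first convergent with p² − 48·q² = 1 gives the fundamental solution (x₁, y₁) = (7, 1).
Step 2: Apply the recurrence (x_{n+1}, y_{n+1}) = (x₁x_n + 48y₁y_n, x₁y_n + y₁x_n) repeatedly.
  From (x_1, y_1) = (7, 1): x_2 = 7·7 + 48·1·1 = 97; y_2 = 7·1 + 1·7 = 14.
  From (x_2, y_2) = (97, 14): x_3 = 7·97 + 48·1·14 = 1351; y_3 = 7·14 + 1·97 = 195.
  From (x_3, y_3) = (1351, 195): x_4 = 7·1351 + 48·1·195 = 18817; y_4 = 7·195 + 1·1351 = 2716.
  From (x_4, y_4) = (18817, 2716): x_5 = 7·18817 + 48·1·2716 = 262087; y_5 = 7·2716 + 1·18817 = 37829.
  From (x_5, y_5) = (262087, 37829): x_6 = 7·262087 + 48·1·37829 = 3650401; y_6 = 7·37829 + 1·262087 = 526890.
  From (x_6, y_6) = (3650401, 526890): x_7 = 7·3650401 + 48·1·526890 = 50843527; y_7 = 7·526890 + 1·3650401 = 7338631.
  From (x_7, y_7) = (50843527, 7338631): x_8 = 7·50843527 + 48·1·7338631 = 708158977; y_8 = 7·7338631 + 1·50843527 = 102213944.
Step 3: Verify x_8² - 48·y_8² = 501489136705686529 - 501489136705686528 = 1 (should be 1). ✓

(x_1, y_1) = (7, 1); (x_8, y_8) = (708158977, 102213944).


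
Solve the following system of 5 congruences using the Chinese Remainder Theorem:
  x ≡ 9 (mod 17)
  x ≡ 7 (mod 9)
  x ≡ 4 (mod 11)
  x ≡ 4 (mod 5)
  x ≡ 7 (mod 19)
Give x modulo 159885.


Product of moduli M = 17 · 9 · 11 · 5 · 19 = 159885.
Merge one congruence at a time:
  Start: x ≡ 9 (mod 17).
  Combine with x ≡ 7 (mod 9); new modulus lcm = 153.
    Write x = 9 + 17·t and substitute into x ≡ 7 (mod 9): 17·t ≡ 7 − 9 = -2 (mod 9).
    Reduce coefficients mod 9: 8·t ≡ 7 (mod 9).
    The inverse of 8 mod 9 is 8 (since 8·8 = 64 = 7·9 + 1), so t ≡ 8·7 = 56 ≡ 2 (mod 9).
    Then x = 9 + 17·2 = 43, valid modulo lcm(17, 9) = 153: x ≡ 43 (mod 153).
  Combine with x ≡ 4 (mod 11); new modulus lcm = 1683.
    Write x = 43 + 153·t and substitute into x ≡ 4 (mod 11): 153·t ≡ 4 − 43 = -39 (mod 11).
    Reduce coefficients mod 11: 10·t ≡ 5 (mod 11).
    The inverse of 10 mod 11 is 10 (since 10·10 = 100 = 9·11 + 1), so t ≡ 10·5 = 50 ≡ 6 (mod 11).
    Then x = 43 + 153·6 = 961, valid modulo lcm(153, 11) = 1683: x ≡ 961 (mod 1683).
  Combine with x ≡ 4 (mod 5); new modulus lcm = 8415.
    Write x = 961 + 1683·t and substitute into x ≡ 4 (mod 5): 1683·t ≡ 4 − 961 = -957 (mod 5).
    Reduce coefficients mod 5: 3·t ≡ 3 (mod 5).
    The inverse of 3 mod 5 is 2 (since 3·2 = 6 = 1·5 + 1), so t ≡ 2·3 = 6 ≡ 1 (mod 5).
    Then x = 961 + 1683·1 = 2644, valid modulo lcm(1683, 5) = 8415: x ≡ 2644 (mod 8415).
  Combine with x ≡ 7 (mod 19); new modulus lcm = 159885.
    Write x = 2644 + 8415·t and substitute into x ≡ 7 (mod 19): 8415·t ≡ 7 − 2644 = -2637 (mod 19).
    Reduce coefficients mod 19: 17·t ≡ 4 (mod 19).
    The inverse of 17 mod 19 is 9 (since 17·9 = 153 = 8·19 + 1), so t ≡ 9·4 = 36 ≡ 17 (mod 19).
    Then x = 2644 + 8415·17 = 145699, valid modulo lcm(8415, 19) = 159885: x ≡ 145699 (mod 159885).
Verify against each original: 145699 mod 17 = 9, 145699 mod 9 = 7, 145699 mod 11 = 4, 145699 mod 5 = 4, 145699 mod 19 = 7.

x ≡ 145699 (mod 159885).


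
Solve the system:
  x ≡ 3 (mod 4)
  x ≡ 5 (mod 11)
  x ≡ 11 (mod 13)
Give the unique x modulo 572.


Moduli 4, 11, 13 are pairwise coprime; by CRT there is a unique solution modulo M = 4 · 11 · 13 = 572.
Solve pairwise, accumulating the modulus:
  Start with x ≡ 3 (mod 4).
  Combine with x ≡ 5 (mod 11): since gcd(4, 11) = 1, we get a unique residue mod 44.
    Write x = 3 + 4·t and substitute into x ≡ 5 (mod 11): 4·t ≡ 5 − 3 = 2 (mod 11).
    The inverse of 4 mod 11 is 3 (since 4·3 = 12 = 1·11 + 1), so t ≡ 3·2 = 6 ≡ 6 (mod 11).
    Then x = 3 + 4·6 = 27, valid modulo lcm(4, 11) = 44: x ≡ 27 (mod 44).
  Combine with x ≡ 11 (mod 13): since gcd(44, 13) = 1, we get a unique residue mod 572.
    Write x = 27 + 44·t and substitute into x ≡ 11 (mod 13): 44·t ≡ 11 − 27 = -16 (mod 13).
    Reduce coefficients mod 13: 5·t ≡ 10 (mod 13).
    The inverse of 5 mod 13 is 8 (since 5·8 = 40 = 3·13 + 1), so t ≡ 8·10 = 80 ≡ 2 (mod 13).
    Then x = 27 + 44·2 = 115, valid modulo lcm(44, 13) = 572: x ≡ 115 (mod 572).
Verify: 115 mod 4 = 3 ✓, 115 mod 11 = 5 ✓, 115 mod 13 = 11 ✓.

x ≡ 115 (mod 572).


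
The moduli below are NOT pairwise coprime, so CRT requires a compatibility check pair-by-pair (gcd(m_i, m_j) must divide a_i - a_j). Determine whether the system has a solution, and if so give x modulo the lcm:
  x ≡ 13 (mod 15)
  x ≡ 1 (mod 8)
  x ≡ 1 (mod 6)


Moduli 15, 8, 6 are not pairwise coprime, so CRT works modulo lcm(m_i) when all pairwise compatibility conditions hold.
Pairwise compatibility: gcd(m_i, m_j) must divide a_i - a_j for every pair.
Merge one congruence at a time:
  Start: x ≡ 13 (mod 15).
  Combine with x ≡ 1 (mod 8): gcd(15, 8) = 1; 1 - 13 = -12, which IS divisible by 1, so compatible.
    Write x = 13 + 15·t and substitute into x ≡ 1 (mod 8): 15·t ≡ 1 − 13 = -12 (mod 8).
    Reduce coefficients mod 8: 7·t ≡ 4 (mod 8).
    The inverse of 7 mod 8 is 7 (since 7·7 = 49 = 6·8 + 1), so t ≡ 7·4 = 28 ≡ 4 (mod 8).
    Then x = 13 + 15·4 = 73, valid modulo lcm(15, 8) = 120: x ≡ 73 (mod 120).
  Combine with x ≡ 1 (mod 6): gcd(120, 6) = 6; 1 - 73 = -72, which IS divisible by 6, so compatible.
    Write x = 73 + 120·t and substitute into x ≡ 1 (mod 6): 120·t ≡ 1 − 73 = -72 (mod 6).
    Divide the congruence (and modulus) by g = 6: 20·t ≡ -12 (mod 1).
    Modulo 1 every t works; take t = 0.
    Then x = 73 + 120·0 = 73, valid modulo lcm(120, 6) = 120: x ≡ 73 (mod 120).
Verify: 73 mod 15 = 13, 73 mod 8 = 1, 73 mod 6 = 1.

x ≡ 73 (mod 120).


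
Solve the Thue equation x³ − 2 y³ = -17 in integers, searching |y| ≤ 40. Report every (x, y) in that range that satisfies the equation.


The equation is x³ - 2y³ = -17. For fixed y, x³ = 2·y³ − 17, so a solution requires the RHS to be a perfect cube.
Strategy: iterate y from -40 to 40, compute RHS = 2·y³ − 17, and check whether it is a (positive or negative) perfect cube.
Check small values of y:
  y = 0: RHS = -17 is not a perfect cube.
  y = 1: RHS = -15 is not a perfect cube.
  y = -1: RHS = -19 is not a perfect cube.
  y = 2: RHS = -1 = (-1)³ ⇒ x = -1 works.
  y = -2: RHS = -33 is not a perfect cube.
  y = 3: RHS = 37 is not a perfect cube.
  y = -3: RHS = -71 is not a perfect cube.
Continuing the search up to |y| = 40 finds no further solutions beyond those listed.
Collected solutions: (-1, 2).

Solutions (with |y| ≤ 40): (-1, 2).


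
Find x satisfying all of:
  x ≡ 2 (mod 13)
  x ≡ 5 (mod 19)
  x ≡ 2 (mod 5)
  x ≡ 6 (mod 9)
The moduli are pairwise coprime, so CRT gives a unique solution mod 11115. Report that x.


Product of moduli M = 13 · 19 · 5 · 9 = 11115.
Merge one congruence at a time:
  Start: x ≡ 2 (mod 13).
  Combine with x ≡ 5 (mod 19); new modulus lcm = 247.
    Write x = 2 + 13·t and substitute into x ≡ 5 (mod 19): 13·t ≡ 5 − 2 = 3 (mod 19).
    The inverse of 13 mod 19 is 3 (since 13·3 = 39 = 2·19 + 1), so t ≡ 3·3 = 9 ≡ 9 (mod 19).
    Then x = 2 + 13·9 = 119, valid modulo lcm(13, 19) = 247: x ≡ 119 (mod 247).
  Combine with x ≡ 2 (mod 5); new modulus lcm = 1235.
    Write x = 119 + 247·t and substitute into x ≡ 2 (mod 5): 247·t ≡ 2 − 119 = -117 (mod 5).
    Reduce coefficients mod 5: 2·t ≡ 3 (mod 5).
    The inverse of 2 mod 5 is 3 (since 2·3 = 6 = 1·5 + 1), so t ≡ 3·3 = 9 ≡ 4 (mod 5).
    Then x = 119 + 247·4 = 1107, valid modulo lcm(247, 5) = 1235: x ≡ 1107 (mod 1235).
  Combine with x ≡ 6 (mod 9); new modulus lcm = 11115.
    Write x = 1107 + 1235·t and substitute into x ≡ 6 (mod 9): 1235·t ≡ 6 − 1107 = -1101 (mod 9).
    Reduce coefficients mod 9: 2·t ≡ 6 (mod 9).
    The inverse of 2 mod 9 is 5 (since 2·5 = 10 = 1·9 + 1), so t ≡ 5·6 = 30 ≡ 3 (mod 9).
    Then x = 1107 + 1235·3 = 4812, valid modulo lcm(1235, 9) = 11115: x ≡ 4812 (mod 11115).
Verify against each original: 4812 mod 13 = 2, 4812 mod 19 = 5, 4812 mod 5 = 2, 4812 mod 9 = 6.

x ≡ 4812 (mod 11115).


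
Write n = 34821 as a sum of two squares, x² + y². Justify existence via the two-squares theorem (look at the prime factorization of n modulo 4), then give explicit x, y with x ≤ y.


Step 1: Factor n = 34821 = 3^2 · 53 · 73.
Step 2: Check the mod-4 condition on each prime factor: 3 ≡ 3 (mod 4), exponent 2 (must be even); 53 ≡ 1 (mod 4), exponent 1; 73 ≡ 1 (mod 4), exponent 1.
All primes ≡ 3 (mod 4) appear to even exponent (or don't appear), so by the two-squares theorem n IS expressible as a sum of two squares.
Step 3: Build a representation. Group n = k² · m with k = 3 and m = 53 · 73 = 3869 (a product of primes ≡ 1 (mod 4)); a representation of m scales to one of n via (k·x)² + (k·y)² = k²(x² + y²). Each prime p ≡ 1 (mod 4) is itself a sum of two squares; find a² by testing p − a² for a perfect square:
  53: 53 − 1² = 52, 53 − 2² = 49 = 7² ⇒ 53 = 2² + 7².
  73: 73 − 1² = 72, 73 − 2² = 69, 73 − 3² = 64 = 8² ⇒ 73 = 3² + 8².
  Combine using the Brahmagupta–Fibonacci identity (a² + b²)(c² + d²) = (ac − bd)² + (ad + bc)² = (ac + bd)² + (ad − bc)²:
  53 · 73 = 3869: from (2² + 7²)(3² + 8²), take (2·3 − 7·8, 2·8 + 7·3) = (6 − 56, 16 + 21) = (-50, 37); dropping signs (only squares matter) gives (50, 37); check 50² + 37² = 2500 + 1369 = 3869 ✓.
  Scale by k = 3: (3·50, 3·37) = (150, 111).
Step 4: Order so x ≤ y and verify: 111² + 150² = 12321 + 22500 = 34821 = n. ✓

n = 34821 = 111² + 150² (one valid representation with x ≤ y).


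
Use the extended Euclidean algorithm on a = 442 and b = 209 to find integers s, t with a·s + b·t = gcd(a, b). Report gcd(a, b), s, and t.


Euclidean algorithm on (442, 209) — divide until remainder is 0:
  442 = 2 · 209 + 24
  209 = 8 · 24 + 17
  24 = 1 · 17 + 7
  17 = 2 · 7 + 3
  7 = 2 · 3 + 1
  3 = 3 · 1 + 0
gcd(442, 209) = 1.
Track Bezout coefficients alongside the remainders: start with r₀ = 442 = a·1 + b·0 (s = 1, t = 0) and r₁ = 209 = a·0 + b·1 (s = 0, t = 1); each new remainder r_{k+1} = r_{k-1} − q_k·r_k inherits s_{k+1} = s_{k-1} − q_k·s_k, t_{k+1} = t_{k-1} − q_k·t_k, so r_k = a·s_k + b·t_k at every step:
  q = 2: r = 24, s = 1 − 2·0 = 1, t = 0 − 2·1 = -2  (check: 442·1 + 209·(-2) = 24)
  q = 8: r = 17, s = 0 − 8·1 = -8, t = 1 − 8·(-2) = 17  (check: 442·(-8) + 209·17 = 17)
  q = 1: r = 7, s = 1 − 1·(-8) = 9, t = -2 − 1·17 = -19  (check: 442·9 + 209·(-19) = 7)
  q = 2: r = 3, s = -8 − 2·9 = -26, t = 17 − 2·(-19) = 55  (check: 442·(-26) + 209·55 = 3)
  q = 2: r = 1, s = 9 − 2·(-26) = 61, t = -19 − 2·55 = -129  (check: 442·61 + 209·(-129) = 1)
The row with r = 1 (the gcd) gives the Bezout coefficients s = 61, t = -129.
Result: 442 · (61) + 209 · (-129) = 1.

gcd(442, 209) = 1; s = 61, t = -129 (check: 442·61 + 209·(-129) = 1).


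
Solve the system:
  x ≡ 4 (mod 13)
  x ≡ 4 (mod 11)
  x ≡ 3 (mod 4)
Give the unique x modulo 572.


Moduli 13, 11, 4 are pairwise coprime; by CRT there is a unique solution modulo M = 13 · 11 · 4 = 572.
Solve pairwise, accumulating the modulus:
  Start with x ≡ 4 (mod 13).
  Combine with x ≡ 4 (mod 11): since gcd(13, 11) = 1, we get a unique residue mod 143.
    Write x = 4 + 13·t and substitute into x ≡ 4 (mod 11): 13·t ≡ 4 − 4 = 0 (mod 11).
    Reduce coefficients mod 11: 2·t ≡ 0 (mod 11).
    The inverse of 2 mod 11 is 6 (since 2·6 = 12 = 1·11 + 1), so t ≡ 6·0 = 0 ≡ 0 (mod 11).
    Then x = 4 + 13·0 = 4, valid modulo lcm(13, 11) = 143: x ≡ 4 (mod 143).
  Combine with x ≡ 3 (mod 4): since gcd(143, 4) = 1, we get a unique residue mod 572.
    Write x = 4 + 143·t and substitute into x ≡ 3 (mod 4): 143·t ≡ 3 − 4 = -1 (mod 4).
    Reduce coefficients mod 4: 3·t ≡ 3 (mod 4).
    The inverse of 3 mod 4 is 3 (since 3·3 = 9 = 2·4 + 1), so t ≡ 3·3 = 9 ≡ 1 (mod 4).
    Then x = 4 + 143·1 = 147, valid modulo lcm(143, 4) = 572: x ≡ 147 (mod 572).
Verify: 147 mod 13 = 4 ✓, 147 mod 11 = 4 ✓, 147 mod 4 = 3 ✓.

x ≡ 147 (mod 572).


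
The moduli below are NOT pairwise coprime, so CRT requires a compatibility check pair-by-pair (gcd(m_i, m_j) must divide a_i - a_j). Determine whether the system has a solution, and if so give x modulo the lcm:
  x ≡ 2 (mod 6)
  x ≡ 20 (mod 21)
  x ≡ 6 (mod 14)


Moduli 6, 21, 14 are not pairwise coprime, so CRT works modulo lcm(m_i) when all pairwise compatibility conditions hold.
Pairwise compatibility: gcd(m_i, m_j) must divide a_i - a_j for every pair.
Merge one congruence at a time:
  Start: x ≡ 2 (mod 6).
  Combine with x ≡ 20 (mod 21): gcd(6, 21) = 3; 20 - 2 = 18, which IS divisible by 3, so compatible.
    Write x = 2 + 6·t and substitute into x ≡ 20 (mod 21): 6·t ≡ 20 − 2 = 18 (mod 21).
    Divide the congruence (and modulus) by g = 3: 2·t ≡ 6 (mod 7).
    The inverse of 2 mod 7 is 4 (since 2·4 = 8 = 1·7 + 1), so t ≡ 4·6 = 24 ≡ 3 (mod 7).
    Then x = 2 + 6·3 = 20, valid modulo lcm(6, 21) = 42: x ≡ 20 (mod 42).
  Combine with x ≡ 6 (mod 14): gcd(42, 14) = 14; 6 - 20 = -14, which IS divisible by 14, so compatible.
    Write x = 20 + 42·t and substitute into x ≡ 6 (mod 14): 42·t ≡ 6 − 20 = -14 (mod 14).
    Divide the congruence (and modulus) by g = 14: 3·t ≡ -1 (mod 1).
    Modulo 1 every t works; take t = 0.
    Then x = 20 + 42·0 = 20, valid modulo lcm(42, 14) = 42: x ≡ 20 (mod 42).
Verify: 20 mod 6 = 2, 20 mod 21 = 20, 20 mod 14 = 6.

x ≡ 20 (mod 42).


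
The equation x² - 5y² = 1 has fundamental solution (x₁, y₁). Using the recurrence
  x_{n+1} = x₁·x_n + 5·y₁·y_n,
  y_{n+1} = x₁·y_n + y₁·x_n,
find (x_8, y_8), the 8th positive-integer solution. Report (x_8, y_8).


Step 1: Find the fundamental solution (x₁, y₁) of x² - 5y² = 1.
  Expand √5 as a continued fraction. a₀ = ⌊√5⌋ = 2; iterate m_{k+1} = d_k·a_k − m_k, d_{k+1} = (5 − m_{k+1}²)/d_k, a_{k+1} = ⌊(a₀ + m_{k+1})/d_{k+1}⌋ (starting m₀ = 0, d₀ = 1), with convergents p_k = a_k·p_{k-1} + p_{k-2}, q_k = a_k·q_{k-1} + q_{k-2} (p₋₁ = 1, q₋₁ = 0):
  k = 0: a₀ = 2; p₀/q₀ = 2/1; p₀² − 5·q₀² = 4 − 5 = -1.
  k = 1: m = 2, d = 1, a = ⌊(2 + 2)/1⌋ = 4; p/q = (4·2 + 1)/(4·1 + 0) = 9/4; p² − 5·q² = 81 − 80 = 1.
  The first convergent with p² − 5·q² = 1 gives the fundamental solution (x₁, y₁) = (9, 4).
Step 2: Apply the recurrence (x_{n+1}, y_{n+1}) = (x₁x_n + 5y₁y_n, x₁y_n + y₁x_n) repeatedly.
  From (x_1, y_1) = (9, 4): x_2 = 9·9 + 5·4·4 = 161; y_2 = 9·4 + 4·9 = 72.
  From (x_2, y_2) = (161, 72): x_3 = 9·161 + 5·4·72 = 2889; y_3 = 9·72 + 4·161 = 1292.
  From (x_3, y_3) = (2889, 1292): x_4 = 9·2889 + 5·4·1292 = 51841; y_4 = 9·1292 + 4·2889 = 23184.
  From (x_4, y_4) = (51841, 23184): x_5 = 9·51841 + 5·4·23184 = 930249; y_5 = 9·23184 + 4·51841 = 416020.
  From (x_5, y_5) = (930249, 416020): x_6 = 9·930249 + 5·4·416020 = 16692641; y_6 = 9·416020 + 4·930249 = 7465176.
  From (x_6, y_6) = (16692641, 7465176): x_7 = 9·16692641 + 5·4·7465176 = 299537289; y_7 = 9·7465176 + 4·16692641 = 133957148.
  From (x_7, y_7) = (299537289, 133957148): x_8 = 9·299537289 + 5·4·133957148 = 5374978561; y_8 = 9·133957148 + 4·299537289 = 2403763488.
Step 3: Verify x_8² - 5·y_8² = 28890394531209630721 - 28890394531209630720 = 1 (should be 1). ✓

(x_1, y_1) = (9, 4); (x_8, y_8) = (5374978561, 2403763488).


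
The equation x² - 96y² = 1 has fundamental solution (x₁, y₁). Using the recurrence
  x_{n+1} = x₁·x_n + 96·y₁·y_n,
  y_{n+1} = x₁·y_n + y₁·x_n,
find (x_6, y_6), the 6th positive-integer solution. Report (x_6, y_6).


Step 1: Find the fundamental solution (x₁, y₁) of x² - 96y² = 1.
  Expand √96 as a continued fraction. a₀ = ⌊√96⌋ = 9; iterate m_{k+1} = d_k·a_k − m_k, d_{k+1} = (96 − m_{k+1}²)/d_k, a_{k+1} = ⌊(a₀ + m_{k+1})/d_{k+1}⌋ (starting m₀ = 0, d₀ = 1), with convergents p_k = a_k·p_{k-1} + p_{k-2}, q_k = a_k·q_{k-1} + q_{k-2} (p₋₁ = 1, q₋₁ = 0):
  k = 0: a₀ = 9; p₀/q₀ = 9/1; p₀² − 96·q₀² = 81 − 96 = -15.
  k = 1: m = 9, d = 15, a = ⌊(9 + 9)/15⌋ = 1; p/q = (1·9 + 1)/(1·1 + 0) = 10/1; p² − 96·q² = 100 − 96 = 4.
  k = 2: m = 6, d = 4, a = ⌊(9 + 6)/4⌋ = 3; p/q = (3·10 + 9)/(3·1 + 1) = 39/4; p² − 96·q² = 1521 − 1536 = -15.
  k = 3: m = 6, d = 15, a = ⌊(9 + 6)/15⌋ = 1; p/q = (1·39 + 10)/(1·4 + 1) = 49/5; p² − 96·q² = 2401 − 2400 = 1.
  The first convergent with p² − 96·q² = 1 gives the fundamental solution (x₁, y₁) = (49, 5).
Step 2: Apply the recurrence (x_{n+1}, y_{n+1}) = (x₁x_n + 96y₁y_n, x₁y_n + y₁x_n) repeatedly.
  From (x_1, y_1) = (49, 5): x_2 = 49·49 + 96·5·5 = 4801; y_2 = 49·5 + 5·49 = 490.
  From (x_2, y_2) = (4801, 490): x_3 = 49·4801 + 96·5·490 = 470449; y_3 = 49·490 + 5·4801 = 48015.
  From (x_3, y_3) = (470449, 48015): x_4 = 49·470449 + 96·5·48015 = 46099201; y_4 = 49·48015 + 5·470449 = 4704980.
  From (x_4, y_4) = (46099201, 4704980): x_5 = 49·46099201 + 96·5·4704980 = 4517251249; y_5 = 49·4704980 + 5·46099201 = 461040025.
  From (x_5, y_5) = (4517251249, 461040025): x_6 = 49·4517251249 + 96·5·461040025 = 442644523201; y_6 = 49·461040025 + 5·4517251249 = 45177217470.
Step 3: Verify x_6² - 96·y_6² = 195934173919840627286401 - 195934173919840627286400 = 1 (should be 1). ✓

(x_1, y_1) = (49, 5); (x_6, y_6) = (442644523201, 45177217470).


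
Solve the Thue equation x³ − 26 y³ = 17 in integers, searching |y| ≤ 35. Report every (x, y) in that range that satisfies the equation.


The equation is x³ - 26y³ = 17. For fixed y, x³ = 26·y³ + 17, so a solution requires the RHS to be a perfect cube.
Strategy: iterate y from -35 to 35, compute RHS = 26·y³ + 17, and check whether it is a (positive or negative) perfect cube.
Check small values of y:
  y = 0: RHS = 17 is not a perfect cube.
  y = 1: RHS = 43 is not a perfect cube.
  y = -1: RHS = -9 is not a perfect cube.
  y = 2: RHS = 225 is not a perfect cube.
  y = -2: RHS = -191 is not a perfect cube.
  y = 3: RHS = 719 is not a perfect cube.
  y = -3: RHS = -685 is not a perfect cube.
Continuing the search up to |y| = 35 finds no solutions either.
No (x, y) in the scanned range satisfies the equation.

No integer solutions with |y| ≤ 35.


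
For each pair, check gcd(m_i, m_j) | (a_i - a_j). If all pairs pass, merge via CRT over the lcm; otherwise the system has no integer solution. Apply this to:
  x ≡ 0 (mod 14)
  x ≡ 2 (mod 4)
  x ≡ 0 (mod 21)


Moduli 14, 4, 21 are not pairwise coprime, so CRT works modulo lcm(m_i) when all pairwise compatibility conditions hold.
Pairwise compatibility: gcd(m_i, m_j) must divide a_i - a_j for every pair.
Merge one congruence at a time:
  Start: x ≡ 0 (mod 14).
  Combine with x ≡ 2 (mod 4): gcd(14, 4) = 2; 2 - 0 = 2, which IS divisible by 2, so compatible.
    Write x = 0 + 14·t and substitute into x ≡ 2 (mod 4): 14·t ≡ 2 − 0 = 2 (mod 4).
    Divide the congruence (and modulus) by g = 2: 7·t ≡ 1 (mod 2).
    Reduce coefficients mod 2: 1·t ≡ 1 (mod 2).
    So t ≡ 1 (mod 2).
    Then x = 0 + 14·1 = 14, valid modulo lcm(14, 4) = 28: x ≡ 14 (mod 28).
  Combine with x ≡ 0 (mod 21): gcd(28, 21) = 7; 0 - 14 = -14, which IS divisible by 7, so compatible.
    Write x = 14 + 28·t and substitute into x ≡ 0 (mod 21): 28·t ≡ 0 − 14 = -14 (mod 21).
    Divide the congruence (and modulus) by g = 7: 4·t ≡ -2 (mod 3).
    Reduce coefficients mod 3: 1·t ≡ 1 (mod 3).
    So t ≡ 1 (mod 3).
    Then x = 14 + 28·1 = 42, valid modulo lcm(28, 21) = 84: x ≡ 42 (mod 84).
Verify: 42 mod 14 = 0, 42 mod 4 = 2, 42 mod 21 = 0.

x ≡ 42 (mod 84).


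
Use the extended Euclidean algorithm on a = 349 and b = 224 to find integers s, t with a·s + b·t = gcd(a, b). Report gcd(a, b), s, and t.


Euclidean algorithm on (349, 224) — divide until remainder is 0:
  349 = 1 · 224 + 125
  224 = 1 · 125 + 99
  125 = 1 · 99 + 26
  99 = 3 · 26 + 21
  26 = 1 · 21 + 5
  21 = 4 · 5 + 1
  5 = 5 · 1 + 0
gcd(349, 224) = 1.
Track Bezout coefficients alongside the remainders: start with r₀ = 349 = a·1 + b·0 (s = 1, t = 0) and r₁ = 224 = a·0 + b·1 (s = 0, t = 1); each new remainder r_{k+1} = r_{k-1} − q_k·r_k inherits s_{k+1} = s_{k-1} − q_k·s_k, t_{k+1} = t_{k-1} − q_k·t_k, so r_k = a·s_k + b·t_k at every step:
  q = 1: r = 125, s = 1 − 1·0 = 1, t = 0 − 1·1 = -1  (check: 349·1 + 224·(-1) = 125)
  q = 1: r = 99, s = 0 − 1·1 = -1, t = 1 − 1·(-1) = 2  (check: 349·(-1) + 224·2 = 99)
  q = 1: r = 26, s = 1 − 1·(-1) = 2, t = -1 − 1·2 = -3  (check: 349·2 + 224·(-3) = 26)
  q = 3: r = 21, s = -1 − 3·2 = -7, t = 2 − 3·(-3) = 11  (check: 349·(-7) + 224·11 = 21)
  q = 1: r = 5, s = 2 − 1·(-7) = 9, t = -3 − 1·11 = -14  (check: 349·9 + 224·(-14) = 5)
  q = 4: r = 1, s = -7 − 4·9 = -43, t = 11 − 4·(-14) = 67  (check: 349·(-43) + 224·67 = 1)
The row with r = 1 (the gcd) gives the Bezout coefficients s = -43, t = 67.
Result: 349 · (-43) + 224 · (67) = 1.

gcd(349, 224) = 1; s = -43, t = 67 (check: 349·(-43) + 224·67 = 1).


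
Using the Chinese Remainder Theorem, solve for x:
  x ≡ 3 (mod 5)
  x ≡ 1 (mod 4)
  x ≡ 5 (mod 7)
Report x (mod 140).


Moduli 5, 4, 7 are pairwise coprime; by CRT there is a unique solution modulo M = 5 · 4 · 7 = 140.
Solve pairwise, accumulating the modulus:
  Start with x ≡ 3 (mod 5).
  Combine with x ≡ 1 (mod 4): since gcd(5, 4) = 1, we get a unique residue mod 20.
    Write x = 3 + 5·t and substitute into x ≡ 1 (mod 4): 5·t ≡ 1 − 3 = -2 (mod 4).
    Reduce coefficients mod 4: 1·t ≡ 2 (mod 4).
    So t ≡ 2 (mod 4).
    Then x = 3 + 5·2 = 13, valid modulo lcm(5, 4) = 20: x ≡ 13 (mod 20).
  Combine with x ≡ 5 (mod 7): since gcd(20, 7) = 1, we get a unique residue mod 140.
    Write x = 13 + 20·t and substitute into x ≡ 5 (mod 7): 20·t ≡ 5 − 13 = -8 (mod 7).
    Reduce coefficients mod 7: 6·t ≡ 6 (mod 7).
    The inverse of 6 mod 7 is 6 (since 6·6 = 36 = 5·7 + 1), so t ≡ 6·6 = 36 ≡ 1 (mod 7).
    Then x = 13 + 20·1 = 33, valid modulo lcm(20, 7) = 140: x ≡ 33 (mod 140).
Verify: 33 mod 5 = 3 ✓, 33 mod 4 = 1 ✓, 33 mod 7 = 5 ✓.

x ≡ 33 (mod 140).


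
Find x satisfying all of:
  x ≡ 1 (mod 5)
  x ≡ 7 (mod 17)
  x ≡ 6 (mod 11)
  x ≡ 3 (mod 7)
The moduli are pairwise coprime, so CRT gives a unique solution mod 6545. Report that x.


Product of moduli M = 5 · 17 · 11 · 7 = 6545.
Merge one congruence at a time:
  Start: x ≡ 1 (mod 5).
  Combine with x ≡ 7 (mod 17); new modulus lcm = 85.
    Write x = 1 + 5·t and substitute into x ≡ 7 (mod 17): 5·t ≡ 7 − 1 = 6 (mod 17).
    The inverse of 5 mod 17 is 7 (since 5·7 = 35 = 2·17 + 1), so t ≡ 7·6 = 42 ≡ 8 (mod 17).
    Then x = 1 + 5·8 = 41, valid modulo lcm(5, 17) = 85: x ≡ 41 (mod 85).
  Combine with x ≡ 6 (mod 11); new modulus lcm = 935.
    Write x = 41 + 85·t and substitute into x ≡ 6 (mod 11): 85·t ≡ 6 − 41 = -35 (mod 11).
    Reduce coefficients mod 11: 8·t ≡ 9 (mod 11).
    The inverse of 8 mod 11 is 7 (since 8·7 = 56 = 5·11 + 1), so t ≡ 7·9 = 63 ≡ 8 (mod 11).
    Then x = 41 + 85·8 = 721, valid modulo lcm(85, 11) = 935: x ≡ 721 (mod 935).
  Combine with x ≡ 3 (mod 7); new modulus lcm = 6545.
    Write x = 721 + 935·t and substitute into x ≡ 3 (mod 7): 935·t ≡ 3 − 721 = -718 (mod 7).
    Reduce coefficients mod 7: 4·t ≡ 3 (mod 7).
    The inverse of 4 mod 7 is 2 (since 4·2 = 8 = 1·7 + 1), so t ≡ 2·3 = 6 ≡ 6 (mod 7).
    Then x = 721 + 935·6 = 6331, valid modulo lcm(935, 7) = 6545: x ≡ 6331 (mod 6545).
Verify against each original: 6331 mod 5 = 1, 6331 mod 17 = 7, 6331 mod 11 = 6, 6331 mod 7 = 3.

x ≡ 6331 (mod 6545).


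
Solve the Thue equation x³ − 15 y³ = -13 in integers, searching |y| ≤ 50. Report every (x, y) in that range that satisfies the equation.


The equation is x³ - 15y³ = -13. For fixed y, x³ = 15·y³ − 13, so a solution requires the RHS to be a perfect cube.
Strategy: iterate y from -50 to 50, compute RHS = 15·y³ − 13, and check whether it is a (positive or negative) perfect cube.
Check small values of y:
  y = 0: RHS = -13 is not a perfect cube.
  y = 1: RHS = 2 is not a perfect cube.
  y = -1: RHS = -28 is not a perfect cube.
  y = 2: RHS = 107 is not a perfect cube.
  y = -2: RHS = -133 is not a perfect cube.
  y = 3: RHS = 392 is not a perfect cube.
  y = -3: RHS = -418 is not a perfect cube.
Continuing the search up to |y| = 50 finds no solutions either.
No (x, y) in the scanned range satisfies the equation.

No integer solutions with |y| ≤ 50.


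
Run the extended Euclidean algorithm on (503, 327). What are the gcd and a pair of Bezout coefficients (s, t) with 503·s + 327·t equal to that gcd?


Euclidean algorithm on (503, 327) — divide until remainder is 0:
  503 = 1 · 327 + 176
  327 = 1 · 176 + 151
  176 = 1 · 151 + 25
  151 = 6 · 25 + 1
  25 = 25 · 1 + 0
gcd(503, 327) = 1.
Track Bezout coefficients alongside the remainders: start with r₀ = 503 = a·1 + b·0 (s = 1, t = 0) and r₁ = 327 = a·0 + b·1 (s = 0, t = 1); each new remainder r_{k+1} = r_{k-1} − q_k·r_k inherits s_{k+1} = s_{k-1} − q_k·s_k, t_{k+1} = t_{k-1} − q_k·t_k, so r_k = a·s_k + b·t_k at every step:
  q = 1: r = 176, s = 1 − 1·0 = 1, t = 0 − 1·1 = -1  (check: 503·1 + 327·(-1) = 176)
  q = 1: r = 151, s = 0 − 1·1 = -1, t = 1 − 1·(-1) = 2  (check: 503·(-1) + 327·2 = 151)
  q = 1: r = 25, s = 1 − 1·(-1) = 2, t = -1 − 1·2 = -3  (check: 503·2 + 327·(-3) = 25)
  q = 6: r = 1, s = -1 − 6·2 = -13, t = 2 − 6·(-3) = 20  (check: 503·(-13) + 327·20 = 1)
The row with r = 1 (the gcd) gives the Bezout coefficients s = -13, t = 20.
Result: 503 · (-13) + 327 · (20) = 1.

gcd(503, 327) = 1; s = -13, t = 20 (check: 503·(-13) + 327·20 = 1).


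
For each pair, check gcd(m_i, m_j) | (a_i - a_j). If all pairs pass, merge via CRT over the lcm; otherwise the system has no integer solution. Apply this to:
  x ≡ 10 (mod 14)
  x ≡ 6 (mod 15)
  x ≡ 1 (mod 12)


Moduli 14, 15, 12 are not pairwise coprime, so CRT works modulo lcm(m_i) when all pairwise compatibility conditions hold.
Pairwise compatibility: gcd(m_i, m_j) must divide a_i - a_j for every pair.
Merge one congruence at a time:
  Start: x ≡ 10 (mod 14).
  Combine with x ≡ 6 (mod 15): gcd(14, 15) = 1; 6 - 10 = -4, which IS divisible by 1, so compatible.
    Write x = 10 + 14·t and substitute into x ≡ 6 (mod 15): 14·t ≡ 6 − 10 = -4 (mod 15).
    Reduce coefficients mod 15: 14·t ≡ 11 (mod 15).
    The inverse of 14 mod 15 is 14 (since 14·14 = 196 = 13·15 + 1), so t ≡ 14·11 = 154 ≡ 4 (mod 15).
    Then x = 10 + 14·4 = 66, valid modulo lcm(14, 15) = 210: x ≡ 66 (mod 210).
  Combine with x ≡ 1 (mod 12): gcd(210, 12) = 6, and 1 - 66 = -65 is NOT divisible by 6.
    ⇒ system is inconsistent (no integer solution).

No solution (the system is inconsistent).


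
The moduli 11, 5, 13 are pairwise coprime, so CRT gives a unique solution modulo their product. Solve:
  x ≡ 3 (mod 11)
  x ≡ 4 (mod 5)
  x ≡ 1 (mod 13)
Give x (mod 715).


Moduli 11, 5, 13 are pairwise coprime; by CRT there is a unique solution modulo M = 11 · 5 · 13 = 715.
Solve pairwise, accumulating the modulus:
  Start with x ≡ 3 (mod 11).
  Combine with x ≡ 4 (mod 5): since gcd(11, 5) = 1, we get a unique residue mod 55.
    Write x = 3 + 11·t and substitute into x ≡ 4 (mod 5): 11·t ≡ 4 − 3 = 1 (mod 5).
    Reduce coefficients mod 5: 1·t ≡ 1 (mod 5).
    So t ≡ 1 (mod 5).
    Then x = 3 + 11·1 = 14, valid modulo lcm(11, 5) = 55: x ≡ 14 (mod 55).
  Combine with x ≡ 1 (mod 13): since gcd(55, 13) = 1, we get a unique residue mod 715.
    Write x = 14 + 55·t and substitute into x ≡ 1 (mod 13): 55·t ≡ 1 − 14 = -13 (mod 13).
    Reduce coefficients mod 13: 3·t ≡ 0 (mod 13).
    The inverse of 3 mod 13 is 9 (since 3·9 = 27 = 2·13 + 1), so t ≡ 9·0 = 0 ≡ 0 (mod 13).
    Then x = 14 + 55·0 = 14, valid modulo lcm(55, 13) = 715: x ≡ 14 (mod 715).
Verify: 14 mod 11 = 3 ✓, 14 mod 5 = 4 ✓, 14 mod 13 = 1 ✓.

x ≡ 14 (mod 715).


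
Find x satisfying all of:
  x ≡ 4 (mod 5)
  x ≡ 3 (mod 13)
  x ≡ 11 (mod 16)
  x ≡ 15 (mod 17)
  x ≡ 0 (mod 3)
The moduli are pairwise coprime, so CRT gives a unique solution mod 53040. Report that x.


Product of moduli M = 5 · 13 · 16 · 17 · 3 = 53040.
Merge one congruence at a time:
  Start: x ≡ 4 (mod 5).
  Combine with x ≡ 3 (mod 13); new modulus lcm = 65.
    Write x = 4 + 5·t and substitute into x ≡ 3 (mod 13): 5·t ≡ 3 − 4 = -1 (mod 13).
    Reduce coefficients mod 13: 5·t ≡ 12 (mod 13).
    The inverse of 5 mod 13 is 8 (since 5·8 = 40 = 3·13 + 1), so t ≡ 8·12 = 96 ≡ 5 (mod 13).
    Then x = 4 + 5·5 = 29, valid modulo lcm(5, 13) = 65: x ≡ 29 (mod 65).
  Combine with x ≡ 11 (mod 16); new modulus lcm = 1040.
    Write x = 29 + 65·t and substitute into x ≡ 11 (mod 16): 65·t ≡ 11 − 29 = -18 (mod 16).
    Reduce coefficients mod 16: 1·t ≡ 14 (mod 16).
    So t ≡ 14 (mod 16).
    Then x = 29 + 65·14 = 939, valid modulo lcm(65, 16) = 1040: x ≡ 939 (mod 1040).
  Combine with x ≡ 15 (mod 17); new modulus lcm = 17680.
    Write x = 939 + 1040·t and substitute into x ≡ 15 (mod 17): 1040·t ≡ 15 − 939 = -924 (mod 17).
    Reduce coefficients mod 17: 3·t ≡ 11 (mod 17).
    The inverse of 3 mod 17 is 6 (since 3·6 = 18 = 1·17 + 1), so t ≡ 6·11 = 66 ≡ 15 (mod 17).
    Then x = 939 + 1040·15 = 16539, valid modulo lcm(1040, 17) = 17680: x ≡ 16539 (mod 17680).
  Combine with x ≡ 0 (mod 3); new modulus lcm = 53040.
    Write x = 16539 + 17680·t and substitute into x ≡ 0 (mod 3): 17680·t ≡ 0 − 16539 = -16539 (mod 3).
    Reduce coefficients mod 3: 1·t ≡ 0 (mod 3).
    So t ≡ 0 (mod 3).
    Then x = 16539 + 17680·0 = 16539, valid modulo lcm(17680, 3) = 53040: x ≡ 16539 (mod 53040).
Verify against each original: 16539 mod 5 = 4, 16539 mod 13 = 3, 16539 mod 16 = 11, 16539 mod 17 = 15, 16539 mod 3 = 0.

x ≡ 16539 (mod 53040).


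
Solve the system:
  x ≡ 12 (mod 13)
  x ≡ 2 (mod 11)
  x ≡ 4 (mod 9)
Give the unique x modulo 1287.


Moduli 13, 11, 9 are pairwise coprime; by CRT there is a unique solution modulo M = 13 · 11 · 9 = 1287.
Solve pairwise, accumulating the modulus:
  Start with x ≡ 12 (mod 13).
  Combine with x ≡ 2 (mod 11): since gcd(13, 11) = 1, we get a unique residue mod 143.
    Write x = 12 + 13·t and substitute into x ≡ 2 (mod 11): 13·t ≡ 2 − 12 = -10 (mod 11).
    Reduce coefficients mod 11: 2·t ≡ 1 (mod 11).
    The inverse of 2 mod 11 is 6 (since 2·6 = 12 = 1·11 + 1), so t ≡ 6·1 = 6 ≡ 6 (mod 11).
    Then x = 12 + 13·6 = 90, valid modulo lcm(13, 11) = 143: x ≡ 90 (mod 143).
  Combine with x ≡ 4 (mod 9): since gcd(143, 9) = 1, we get a unique residue mod 1287.
    Write x = 90 + 143·t and substitute into x ≡ 4 (mod 9): 143·t ≡ 4 − 90 = -86 (mod 9).
    Reduce coefficients mod 9: 8·t ≡ 4 (mod 9).
    The inverse of 8 mod 9 is 8 (since 8·8 = 64 = 7·9 + 1), so t ≡ 8·4 = 32 ≡ 5 (mod 9).
    Then x = 90 + 143·5 = 805, valid modulo lcm(143, 9) = 1287: x ≡ 805 (mod 1287).
Verify: 805 mod 13 = 12 ✓, 805 mod 11 = 2 ✓, 805 mod 9 = 4 ✓.

x ≡ 805 (mod 1287).


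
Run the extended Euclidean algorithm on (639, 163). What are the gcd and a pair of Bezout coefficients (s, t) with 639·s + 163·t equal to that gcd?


Euclidean algorithm on (639, 163) — divide until remainder is 0:
  639 = 3 · 163 + 150
  163 = 1 · 150 + 13
  150 = 11 · 13 + 7
  13 = 1 · 7 + 6
  7 = 1 · 6 + 1
  6 = 6 · 1 + 0
gcd(639, 163) = 1.
Track Bezout coefficients alongside the remainders: start with r₀ = 639 = a·1 + b·0 (s = 1, t = 0) and r₁ = 163 = a·0 + b·1 (s = 0, t = 1); each new remainder r_{k+1} = r_{k-1} − q_k·r_k inherits s_{k+1} = s_{k-1} − q_k·s_k, t_{k+1} = t_{k-1} − q_k·t_k, so r_k = a·s_k + b·t_k at every step:
  q = 3: r = 150, s = 1 − 3·0 = 1, t = 0 − 3·1 = -3  (check: 639·1 + 163·(-3) = 150)
  q = 1: r = 13, s = 0 − 1·1 = -1, t = 1 − 1·(-3) = 4  (check: 639·(-1) + 163·4 = 13)
  q = 11: r = 7, s = 1 − 11·(-1) = 12, t = -3 − 11·4 = -47  (check: 639·12 + 163·(-47) = 7)
  q = 1: r = 6, s = -1 − 1·12 = -13, t = 4 − 1·(-47) = 51  (check: 639·(-13) + 163·51 = 6)
  q = 1: r = 1, s = 12 − 1·(-13) = 25, t = -47 − 1·51 = -98  (check: 639·25 + 163·(-98) = 1)
The row with r = 1 (the gcd) gives the Bezout coefficients s = 25, t = -98.
Result: 639 · (25) + 163 · (-98) = 1.

gcd(639, 163) = 1; s = 25, t = -98 (check: 639·25 + 163·(-98) = 1).


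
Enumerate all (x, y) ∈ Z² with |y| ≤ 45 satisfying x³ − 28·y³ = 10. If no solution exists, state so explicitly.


The equation is x³ - 28y³ = 10. For fixed y, x³ = 28·y³ + 10, so a solution requires the RHS to be a perfect cube.
Strategy: iterate y from -45 to 45, compute RHS = 28·y³ + 10, and check whether it is a (positive or negative) perfect cube.
Check small values of y:
  y = 0: RHS = 10 is not a perfect cube.
  y = 1: RHS = 38 is not a perfect cube.
  y = -1: RHS = -18 is not a perfect cube.
  y = 2: RHS = 234 is not a perfect cube.
  y = -2: RHS = -214 is not a perfect cube.
  y = 3: RHS = 766 is not a perfect cube.
  y = -3: RHS = -746 is not a perfect cube.
Continuing the search up to |y| = 45 finds no solutions either.
No (x, y) in the scanned range satisfies the equation.

No integer solutions with |y| ≤ 45.


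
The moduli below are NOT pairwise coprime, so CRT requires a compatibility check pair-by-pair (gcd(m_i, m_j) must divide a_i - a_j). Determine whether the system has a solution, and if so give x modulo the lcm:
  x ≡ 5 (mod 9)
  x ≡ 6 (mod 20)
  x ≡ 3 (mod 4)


Moduli 9, 20, 4 are not pairwise coprime, so CRT works modulo lcm(m_i) when all pairwise compatibility conditions hold.
Pairwise compatibility: gcd(m_i, m_j) must divide a_i - a_j for every pair.
Merge one congruence at a time:
  Start: x ≡ 5 (mod 9).
  Combine with x ≡ 6 (mod 20): gcd(9, 20) = 1; 6 - 5 = 1, which IS divisible by 1, so compatible.
    Write x = 5 + 9·t and substitute into x ≡ 6 (mod 20): 9·t ≡ 6 − 5 = 1 (mod 20).
    The inverse of 9 mod 20 is 9 (since 9·9 = 81 = 4·20 + 1), so t ≡ 9·1 = 9 ≡ 9 (mod 20).
    Then x = 5 + 9·9 = 86, valid modulo lcm(9, 20) = 180: x ≡ 86 (mod 180).
  Combine with x ≡ 3 (mod 4): gcd(180, 4) = 4, and 3 - 86 = -83 is NOT divisible by 4.
    ⇒ system is inconsistent (no integer solution).

No solution (the system is inconsistent).


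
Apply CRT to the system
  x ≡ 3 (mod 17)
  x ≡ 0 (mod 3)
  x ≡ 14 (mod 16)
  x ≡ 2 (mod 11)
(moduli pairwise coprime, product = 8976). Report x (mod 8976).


Product of moduli M = 17 · 3 · 16 · 11 = 8976.
Merge one congruence at a time:
  Start: x ≡ 3 (mod 17).
  Combine with x ≡ 0 (mod 3); new modulus lcm = 51.
    Write x = 3 + 17·t and substitute into x ≡ 0 (mod 3): 17·t ≡ 0 − 3 = -3 (mod 3).
    Reduce coefficients mod 3: 2·t ≡ 0 (mod 3).
    The inverse of 2 mod 3 is 2 (since 2·2 = 4 = 1·3 + 1), so t ≡ 2·0 = 0 ≡ 0 (mod 3).
    Then x = 3 + 17·0 = 3, valid modulo lcm(17, 3) = 51: x ≡ 3 (mod 51).
  Combine with x ≡ 14 (mod 16); new modulus lcm = 816.
    Write x = 3 + 51·t and substitute into x ≡ 14 (mod 16): 51·t ≡ 14 − 3 = 11 (mod 16).
    Reduce coefficients mod 16: 3·t ≡ 11 (mod 16).
    The inverse of 3 mod 16 is 11 (since 3·11 = 33 = 2·16 + 1), so t ≡ 11·11 = 121 ≡ 9 (mod 16).
    Then x = 3 + 51·9 = 462, valid modulo lcm(51, 16) = 816: x ≡ 462 (mod 816).
  Combine with x ≡ 2 (mod 11); new modulus lcm = 8976.
    Write x = 462 + 816·t and substitute into x ≡ 2 (mod 11): 816·t ≡ 2 − 462 = -460 (mod 11).
    Reduce coefficients mod 11: 2·t ≡ 2 (mod 11).
    The inverse of 2 mod 11 is 6 (since 2·6 = 12 = 1·11 + 1), so t ≡ 6·2 = 12 ≡ 1 (mod 11).
    Then x = 462 + 816·1 = 1278, valid modulo lcm(816, 11) = 8976: x ≡ 1278 (mod 8976).
Verify against each original: 1278 mod 17 = 3, 1278 mod 3 = 0, 1278 mod 16 = 14, 1278 mod 11 = 2.

x ≡ 1278 (mod 8976).
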